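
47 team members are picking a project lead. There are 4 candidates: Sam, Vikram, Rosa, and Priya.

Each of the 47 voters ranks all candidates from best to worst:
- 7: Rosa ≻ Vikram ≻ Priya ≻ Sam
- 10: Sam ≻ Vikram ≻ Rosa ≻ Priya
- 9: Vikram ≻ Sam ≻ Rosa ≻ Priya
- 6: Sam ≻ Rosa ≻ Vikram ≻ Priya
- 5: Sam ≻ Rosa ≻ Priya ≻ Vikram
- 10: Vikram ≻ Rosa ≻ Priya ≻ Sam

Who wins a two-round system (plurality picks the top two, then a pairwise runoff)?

Round 1 first-place votes: Sam 21, Vikram 19, Rosa 7, Priya 0. Sam and Vikram advance.
Runoff: Sam is ranked above Vikram on 21 ballots, Vikram above Sam on 26.

Vikram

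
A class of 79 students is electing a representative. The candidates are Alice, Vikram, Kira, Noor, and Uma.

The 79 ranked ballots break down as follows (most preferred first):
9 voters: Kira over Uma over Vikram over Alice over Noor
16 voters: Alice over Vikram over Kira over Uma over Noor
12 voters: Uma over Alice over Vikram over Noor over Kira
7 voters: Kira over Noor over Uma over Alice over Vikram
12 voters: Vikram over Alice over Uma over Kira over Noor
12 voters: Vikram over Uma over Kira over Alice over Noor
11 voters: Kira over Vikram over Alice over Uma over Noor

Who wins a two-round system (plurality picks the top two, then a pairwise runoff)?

Round 1 first-place votes: Alice 16, Vikram 24, Kira 27, Noor 0, Uma 12. Kira and Vikram advance.
Runoff: Kira is ranked above Vikram on 27 ballots, Vikram above Kira on 52.

Vikram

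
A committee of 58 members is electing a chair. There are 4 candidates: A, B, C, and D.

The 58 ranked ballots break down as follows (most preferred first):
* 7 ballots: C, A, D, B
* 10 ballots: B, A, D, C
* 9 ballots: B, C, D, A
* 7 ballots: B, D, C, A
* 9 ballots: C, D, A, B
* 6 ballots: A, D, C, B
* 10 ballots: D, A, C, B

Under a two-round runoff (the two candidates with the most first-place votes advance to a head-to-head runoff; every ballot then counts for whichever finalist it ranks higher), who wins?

Round 1 first-place votes: A 6, B 26, C 16, D 10. B and C advance.
Runoff: B is ranked above C on 26 ballots, C above B on 32.

C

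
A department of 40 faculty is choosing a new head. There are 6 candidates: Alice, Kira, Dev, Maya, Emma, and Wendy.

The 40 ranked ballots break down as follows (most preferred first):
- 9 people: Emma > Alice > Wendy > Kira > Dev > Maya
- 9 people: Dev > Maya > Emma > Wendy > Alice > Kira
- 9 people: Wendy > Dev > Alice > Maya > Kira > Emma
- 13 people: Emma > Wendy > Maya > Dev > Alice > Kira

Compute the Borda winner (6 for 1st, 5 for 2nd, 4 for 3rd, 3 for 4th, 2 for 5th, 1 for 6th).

Wendy

Alice: 9×5 + 9×2 + 9×4 + 13×2 = 125
Kira: 9×3 + 9×1 + 9×2 + 13×1 = 67
Dev: 9×2 + 9×6 + 9×5 + 13×3 = 156
Maya: 9×1 + 9×5 + 9×3 + 13×4 = 133
Emma: 9×6 + 9×4 + 9×1 + 13×6 = 177
Wendy: 9×4 + 9×3 + 9×6 + 13×5 = 182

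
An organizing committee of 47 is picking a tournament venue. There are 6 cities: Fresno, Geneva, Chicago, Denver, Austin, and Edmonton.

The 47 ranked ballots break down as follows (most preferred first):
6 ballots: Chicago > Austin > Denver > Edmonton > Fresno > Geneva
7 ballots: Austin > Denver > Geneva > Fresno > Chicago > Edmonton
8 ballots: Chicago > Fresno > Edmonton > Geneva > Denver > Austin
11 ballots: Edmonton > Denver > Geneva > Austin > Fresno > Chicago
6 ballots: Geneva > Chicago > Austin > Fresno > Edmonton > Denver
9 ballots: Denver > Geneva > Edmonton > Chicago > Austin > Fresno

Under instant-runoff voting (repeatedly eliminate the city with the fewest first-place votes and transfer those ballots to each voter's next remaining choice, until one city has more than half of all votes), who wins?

Denver

Round 1: Fresno 0, Geneva 6, Chicago 14, Denver 9, Austin 7, Edmonton 11. Fresno eliminated.
Round 2: Geneva 6, Chicago 14, Denver 9, Austin 7, Edmonton 11. Geneva eliminated.
Round 3: Chicago 20, Denver 9, Austin 7, Edmonton 11. Austin eliminated.
Round 4: Chicago 20, Denver 16, Edmonton 11. Edmonton eliminated.
Round 5: Chicago 20, Denver 27. Denver has a majority (≥24).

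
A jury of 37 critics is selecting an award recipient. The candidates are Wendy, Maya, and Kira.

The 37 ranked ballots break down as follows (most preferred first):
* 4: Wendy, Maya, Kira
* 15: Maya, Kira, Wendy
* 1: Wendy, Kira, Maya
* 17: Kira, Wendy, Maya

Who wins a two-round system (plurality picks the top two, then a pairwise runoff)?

Round 1 first-place votes: Wendy 5, Maya 15, Kira 17. Kira and Maya advance.
Runoff: Kira is ranked above Maya on 18 ballots, Maya above Kira on 19.

Maya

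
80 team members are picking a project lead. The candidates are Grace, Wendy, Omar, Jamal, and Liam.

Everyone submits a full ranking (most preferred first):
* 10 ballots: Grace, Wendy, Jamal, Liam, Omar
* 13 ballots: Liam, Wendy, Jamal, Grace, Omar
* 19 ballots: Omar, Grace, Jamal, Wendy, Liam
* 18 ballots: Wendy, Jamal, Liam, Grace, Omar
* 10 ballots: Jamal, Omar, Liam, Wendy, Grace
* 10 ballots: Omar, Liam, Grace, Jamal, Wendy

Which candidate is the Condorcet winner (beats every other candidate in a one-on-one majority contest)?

Wendy

Wendy vs Grace: 41–39
Wendy vs Omar: 41–39
Wendy vs Jamal: 41–39
Wendy vs Liam: 47–33
Wendy beats every other candidate.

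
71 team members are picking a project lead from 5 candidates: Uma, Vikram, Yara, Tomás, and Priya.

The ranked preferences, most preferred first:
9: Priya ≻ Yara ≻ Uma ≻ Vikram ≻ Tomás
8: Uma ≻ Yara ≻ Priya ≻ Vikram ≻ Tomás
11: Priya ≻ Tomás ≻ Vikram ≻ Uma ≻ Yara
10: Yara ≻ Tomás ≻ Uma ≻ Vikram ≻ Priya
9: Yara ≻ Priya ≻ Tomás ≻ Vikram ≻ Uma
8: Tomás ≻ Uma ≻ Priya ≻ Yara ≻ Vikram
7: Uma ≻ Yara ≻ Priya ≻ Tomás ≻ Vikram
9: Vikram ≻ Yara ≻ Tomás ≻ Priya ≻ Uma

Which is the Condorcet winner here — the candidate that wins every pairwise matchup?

Yara vs Uma: 37–34
Yara vs Vikram: 51–20
Yara vs Tomás: 52–19
Yara vs Priya: 43–28
Yara beats every other candidate.

Yara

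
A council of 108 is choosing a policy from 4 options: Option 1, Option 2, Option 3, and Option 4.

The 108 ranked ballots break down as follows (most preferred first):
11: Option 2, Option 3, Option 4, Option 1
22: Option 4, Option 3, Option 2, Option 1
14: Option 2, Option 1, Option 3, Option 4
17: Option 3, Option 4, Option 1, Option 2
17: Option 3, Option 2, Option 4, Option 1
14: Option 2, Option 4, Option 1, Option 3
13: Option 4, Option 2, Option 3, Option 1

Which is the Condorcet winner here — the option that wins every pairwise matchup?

Option 3 vs Option 1: 80–28
Option 3 vs Option 2: 56–52
Option 3 vs Option 4: 59–49
Option 3 beats every other option.

Option 3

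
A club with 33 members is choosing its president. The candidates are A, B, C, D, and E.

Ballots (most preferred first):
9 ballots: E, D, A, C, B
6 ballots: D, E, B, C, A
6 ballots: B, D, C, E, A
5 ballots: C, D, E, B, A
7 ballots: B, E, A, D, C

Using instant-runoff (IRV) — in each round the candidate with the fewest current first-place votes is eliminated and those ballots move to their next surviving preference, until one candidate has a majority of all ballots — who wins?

Round 1: A 0, B 13, C 5, D 6, E 9. A eliminated.
Round 2: B 13, C 5, D 6, E 9. C eliminated.
Round 3: B 13, D 11, E 9. E eliminated.
Round 4: B 13, D 20. D has a majority (≥17).

D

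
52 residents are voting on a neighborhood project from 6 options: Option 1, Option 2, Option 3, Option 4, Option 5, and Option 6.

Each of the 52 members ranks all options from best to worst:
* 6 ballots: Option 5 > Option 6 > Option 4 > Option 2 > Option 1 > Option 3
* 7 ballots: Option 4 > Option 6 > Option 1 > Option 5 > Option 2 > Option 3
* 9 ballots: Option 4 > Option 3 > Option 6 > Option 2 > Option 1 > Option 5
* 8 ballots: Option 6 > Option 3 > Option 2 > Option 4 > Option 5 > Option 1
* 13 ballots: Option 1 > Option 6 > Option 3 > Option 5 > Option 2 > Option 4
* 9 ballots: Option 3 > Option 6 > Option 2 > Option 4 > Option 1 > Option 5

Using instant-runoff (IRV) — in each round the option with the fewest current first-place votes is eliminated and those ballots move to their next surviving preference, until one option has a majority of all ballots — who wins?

Round 1: Option 1 13, Option 2 0, Option 3 9, Option 4 16, Option 5 6, Option 6 8. Option 2 eliminated.
Round 2: Option 1 13, Option 3 9, Option 4 16, Option 5 6, Option 6 8. Option 5 eliminated.
Round 3: Option 1 13, Option 3 9, Option 4 16, Option 6 14. Option 3 eliminated.
Round 4: Option 1 13, Option 4 16, Option 6 23. Option 1 eliminated.
Round 5: Option 4 16, Option 6 36. Option 6 has a majority (≥27).

Option 6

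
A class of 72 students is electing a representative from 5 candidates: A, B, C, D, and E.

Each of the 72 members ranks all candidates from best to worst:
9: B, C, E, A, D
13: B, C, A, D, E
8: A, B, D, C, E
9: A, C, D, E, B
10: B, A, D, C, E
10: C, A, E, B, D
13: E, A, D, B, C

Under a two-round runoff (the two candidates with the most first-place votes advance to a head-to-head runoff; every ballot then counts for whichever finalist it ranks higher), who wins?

A

Round 1 first-place votes: A 17, B 32, C 10, D 0, E 13. B and A advance.
Runoff: B is ranked above A on 32 ballots, A above B on 40.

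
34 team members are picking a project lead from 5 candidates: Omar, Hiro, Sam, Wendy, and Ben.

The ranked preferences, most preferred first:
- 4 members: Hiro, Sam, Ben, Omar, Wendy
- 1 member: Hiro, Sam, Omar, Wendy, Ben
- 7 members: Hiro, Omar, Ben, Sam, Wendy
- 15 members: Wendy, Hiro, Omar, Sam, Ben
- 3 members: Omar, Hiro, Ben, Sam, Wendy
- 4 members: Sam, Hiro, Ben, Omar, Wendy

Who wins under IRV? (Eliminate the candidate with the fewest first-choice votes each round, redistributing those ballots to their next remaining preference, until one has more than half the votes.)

Hiro

Round 1: Omar 3, Hiro 12, Sam 4, Wendy 15, Ben 0. Ben eliminated.
Round 2: Omar 3, Hiro 12, Sam 4, Wendy 15. Omar eliminated.
Round 3: Hiro 15, Sam 4, Wendy 15. Sam eliminated.
Round 4: Hiro 19, Wendy 15. Hiro has a majority (≥18).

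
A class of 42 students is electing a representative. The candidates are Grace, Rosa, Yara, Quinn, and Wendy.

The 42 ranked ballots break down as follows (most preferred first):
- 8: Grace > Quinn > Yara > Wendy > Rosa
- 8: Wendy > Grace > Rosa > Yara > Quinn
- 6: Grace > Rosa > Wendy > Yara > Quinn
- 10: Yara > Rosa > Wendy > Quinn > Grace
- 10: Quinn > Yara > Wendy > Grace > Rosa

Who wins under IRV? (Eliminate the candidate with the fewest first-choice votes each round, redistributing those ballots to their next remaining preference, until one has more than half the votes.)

Round 1: Grace 14, Rosa 0, Yara 10, Quinn 10, Wendy 8. Rosa eliminated.
Round 2: Grace 14, Yara 10, Quinn 10, Wendy 8. Wendy eliminated.
Round 3: Grace 22, Yara 10, Quinn 10. Grace has a majority (≥22).

Grace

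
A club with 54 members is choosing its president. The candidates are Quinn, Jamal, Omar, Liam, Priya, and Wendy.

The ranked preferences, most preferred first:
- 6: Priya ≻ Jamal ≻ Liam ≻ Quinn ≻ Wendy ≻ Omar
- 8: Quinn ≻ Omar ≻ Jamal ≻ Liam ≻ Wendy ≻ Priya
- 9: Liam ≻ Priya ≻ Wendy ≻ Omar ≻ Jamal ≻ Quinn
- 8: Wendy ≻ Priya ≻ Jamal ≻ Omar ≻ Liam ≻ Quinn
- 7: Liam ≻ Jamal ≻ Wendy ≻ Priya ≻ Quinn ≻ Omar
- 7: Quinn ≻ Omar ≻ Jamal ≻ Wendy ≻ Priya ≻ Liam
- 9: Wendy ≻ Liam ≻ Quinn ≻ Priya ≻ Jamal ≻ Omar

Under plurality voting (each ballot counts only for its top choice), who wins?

First-place votes: Quinn 15, Jamal 0, Omar 0, Liam 16, Priya 6, Wendy 17.

Wendy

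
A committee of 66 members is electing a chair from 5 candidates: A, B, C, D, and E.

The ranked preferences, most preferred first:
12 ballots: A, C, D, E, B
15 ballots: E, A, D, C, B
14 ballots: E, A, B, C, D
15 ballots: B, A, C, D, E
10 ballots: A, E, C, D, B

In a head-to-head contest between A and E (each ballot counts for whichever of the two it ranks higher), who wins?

A

A is ranked above E on 37 ballots; E above A on 29.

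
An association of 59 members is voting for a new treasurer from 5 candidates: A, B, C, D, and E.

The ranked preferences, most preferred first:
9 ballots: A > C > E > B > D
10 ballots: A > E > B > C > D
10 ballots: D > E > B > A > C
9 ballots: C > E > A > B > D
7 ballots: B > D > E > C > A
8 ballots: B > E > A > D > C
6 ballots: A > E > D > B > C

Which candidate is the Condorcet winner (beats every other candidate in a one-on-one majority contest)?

E

E vs A: 34–25
E vs B: 44–15
E vs C: 41–18
E vs D: 42–17
E beats every other candidate.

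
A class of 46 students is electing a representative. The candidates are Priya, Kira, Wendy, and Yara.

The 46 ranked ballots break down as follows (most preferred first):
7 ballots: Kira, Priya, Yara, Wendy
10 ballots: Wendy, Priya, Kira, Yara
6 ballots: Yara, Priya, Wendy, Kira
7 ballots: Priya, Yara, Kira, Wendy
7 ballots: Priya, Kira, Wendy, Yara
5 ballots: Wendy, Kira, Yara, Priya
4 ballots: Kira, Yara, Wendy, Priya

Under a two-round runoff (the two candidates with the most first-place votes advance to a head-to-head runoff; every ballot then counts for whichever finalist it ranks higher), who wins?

Priya

Round 1 first-place votes: Priya 14, Kira 11, Wendy 15, Yara 6. Wendy and Priya advance.
Runoff: Wendy is ranked above Priya on 19 ballots, Priya above Wendy on 27.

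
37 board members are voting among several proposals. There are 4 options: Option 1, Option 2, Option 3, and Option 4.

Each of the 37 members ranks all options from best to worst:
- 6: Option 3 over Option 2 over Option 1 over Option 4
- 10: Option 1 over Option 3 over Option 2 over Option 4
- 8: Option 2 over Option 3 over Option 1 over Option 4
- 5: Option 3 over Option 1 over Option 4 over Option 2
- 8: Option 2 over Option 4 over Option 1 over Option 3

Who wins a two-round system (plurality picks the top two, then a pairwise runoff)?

Round 1 first-place votes: Option 1 10, Option 2 16, Option 3 11, Option 4 0. Option 2 and Option 3 advance.
Runoff: Option 2 is ranked above Option 3 on 16 ballots, Option 3 above Option 2 on 21.

Option 3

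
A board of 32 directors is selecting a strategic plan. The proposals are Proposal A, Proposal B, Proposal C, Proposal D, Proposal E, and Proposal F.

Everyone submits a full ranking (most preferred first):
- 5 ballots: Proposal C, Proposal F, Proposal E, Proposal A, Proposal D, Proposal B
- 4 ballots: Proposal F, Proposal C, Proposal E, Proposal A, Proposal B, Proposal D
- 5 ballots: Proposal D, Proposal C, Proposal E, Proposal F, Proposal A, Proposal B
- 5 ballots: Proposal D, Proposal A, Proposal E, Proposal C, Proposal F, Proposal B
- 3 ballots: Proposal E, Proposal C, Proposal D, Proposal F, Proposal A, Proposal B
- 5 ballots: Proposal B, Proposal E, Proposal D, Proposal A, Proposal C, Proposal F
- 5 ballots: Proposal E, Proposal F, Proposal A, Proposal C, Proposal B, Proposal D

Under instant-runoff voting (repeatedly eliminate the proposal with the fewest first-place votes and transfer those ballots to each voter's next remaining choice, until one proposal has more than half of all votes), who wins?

Round 1: Proposal A 0, Proposal B 5, Proposal C 5, Proposal D 10, Proposal E 8, Proposal F 4. Proposal A eliminated.
Round 2: Proposal B 5, Proposal C 5, Proposal D 10, Proposal E 8, Proposal F 4. Proposal F eliminated.
Round 3: Proposal B 5, Proposal C 9, Proposal D 10, Proposal E 8. Proposal B eliminated.
Round 4: Proposal C 9, Proposal D 10, Proposal E 13. Proposal C eliminated.
Round 5: Proposal D 10, Proposal E 22. Proposal E has a majority (≥17).

Proposal E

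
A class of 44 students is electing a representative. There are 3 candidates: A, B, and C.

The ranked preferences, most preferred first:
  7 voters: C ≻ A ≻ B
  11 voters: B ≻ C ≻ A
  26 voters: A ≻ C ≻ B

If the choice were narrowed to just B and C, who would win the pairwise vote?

C

B is ranked above C on 11 ballots; C above B on 33.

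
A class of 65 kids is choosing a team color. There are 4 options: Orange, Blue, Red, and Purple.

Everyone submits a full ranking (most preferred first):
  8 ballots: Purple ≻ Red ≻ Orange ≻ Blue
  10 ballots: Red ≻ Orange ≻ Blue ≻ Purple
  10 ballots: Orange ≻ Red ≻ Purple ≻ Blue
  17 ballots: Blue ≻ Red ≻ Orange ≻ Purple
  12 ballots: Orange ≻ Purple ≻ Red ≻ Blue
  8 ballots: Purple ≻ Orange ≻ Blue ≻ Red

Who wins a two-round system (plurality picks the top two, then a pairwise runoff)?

Round 1 first-place votes: Orange 22, Blue 17, Red 10, Purple 16. Orange and Blue advance.
Runoff: Orange is ranked above Blue on 48 ballots, Blue above Orange on 17.

Orange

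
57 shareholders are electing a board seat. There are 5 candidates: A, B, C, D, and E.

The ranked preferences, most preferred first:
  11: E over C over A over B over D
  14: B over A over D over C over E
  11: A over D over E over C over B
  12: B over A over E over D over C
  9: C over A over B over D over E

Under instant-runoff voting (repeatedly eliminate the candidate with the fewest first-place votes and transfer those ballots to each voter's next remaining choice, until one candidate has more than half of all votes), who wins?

Round 1: A 11, B 26, C 9, D 0, E 11. D eliminated.
Round 2: A 11, B 26, C 9, E 11. C eliminated.
Round 3: A 20, B 26, E 11. E eliminated.
Round 4: A 31, B 26. A has a majority (≥29).

A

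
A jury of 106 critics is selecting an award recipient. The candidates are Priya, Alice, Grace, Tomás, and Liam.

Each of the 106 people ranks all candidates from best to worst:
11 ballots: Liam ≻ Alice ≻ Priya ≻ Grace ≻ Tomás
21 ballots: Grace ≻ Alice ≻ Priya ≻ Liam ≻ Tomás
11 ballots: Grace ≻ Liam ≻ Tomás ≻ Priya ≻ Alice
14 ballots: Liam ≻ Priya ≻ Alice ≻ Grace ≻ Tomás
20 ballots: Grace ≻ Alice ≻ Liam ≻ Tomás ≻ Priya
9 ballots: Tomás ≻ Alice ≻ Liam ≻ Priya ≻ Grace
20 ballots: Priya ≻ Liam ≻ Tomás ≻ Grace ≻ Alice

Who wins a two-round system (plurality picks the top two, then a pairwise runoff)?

Round 1 first-place votes: Priya 20, Alice 0, Grace 52, Tomás 9, Liam 25. Grace and Liam advance.
Runoff: Grace is ranked above Liam on 52 ballots, Liam above Grace on 54.

Liam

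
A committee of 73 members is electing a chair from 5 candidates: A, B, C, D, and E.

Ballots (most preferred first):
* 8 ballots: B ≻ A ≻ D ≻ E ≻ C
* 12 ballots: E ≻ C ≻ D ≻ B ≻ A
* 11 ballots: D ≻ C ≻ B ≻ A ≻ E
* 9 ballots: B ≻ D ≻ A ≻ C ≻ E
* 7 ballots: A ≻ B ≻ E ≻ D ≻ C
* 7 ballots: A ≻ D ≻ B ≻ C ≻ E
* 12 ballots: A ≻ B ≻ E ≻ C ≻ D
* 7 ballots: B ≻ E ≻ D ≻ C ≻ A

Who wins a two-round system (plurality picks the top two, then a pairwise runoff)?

Round 1 first-place votes: A 26, B 24, C 0, D 11, E 12. A and B advance.
Runoff: A is ranked above B on 26 ballots, B above A on 47.

B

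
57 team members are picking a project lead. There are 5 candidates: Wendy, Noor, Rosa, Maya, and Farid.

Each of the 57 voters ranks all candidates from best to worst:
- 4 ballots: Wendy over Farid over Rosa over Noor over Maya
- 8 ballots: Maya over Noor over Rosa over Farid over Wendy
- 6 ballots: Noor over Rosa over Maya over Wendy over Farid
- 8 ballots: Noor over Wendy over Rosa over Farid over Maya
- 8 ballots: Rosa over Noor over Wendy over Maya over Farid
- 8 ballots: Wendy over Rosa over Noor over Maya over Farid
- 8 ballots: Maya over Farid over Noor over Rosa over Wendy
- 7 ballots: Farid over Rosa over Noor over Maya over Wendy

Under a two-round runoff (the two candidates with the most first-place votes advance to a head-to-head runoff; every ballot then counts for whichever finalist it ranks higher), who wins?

Noor

Round 1 first-place votes: Wendy 12, Noor 14, Rosa 8, Maya 16, Farid 7. Maya and Noor advance.
Runoff: Maya is ranked above Noor on 16 ballots, Noor above Maya on 41.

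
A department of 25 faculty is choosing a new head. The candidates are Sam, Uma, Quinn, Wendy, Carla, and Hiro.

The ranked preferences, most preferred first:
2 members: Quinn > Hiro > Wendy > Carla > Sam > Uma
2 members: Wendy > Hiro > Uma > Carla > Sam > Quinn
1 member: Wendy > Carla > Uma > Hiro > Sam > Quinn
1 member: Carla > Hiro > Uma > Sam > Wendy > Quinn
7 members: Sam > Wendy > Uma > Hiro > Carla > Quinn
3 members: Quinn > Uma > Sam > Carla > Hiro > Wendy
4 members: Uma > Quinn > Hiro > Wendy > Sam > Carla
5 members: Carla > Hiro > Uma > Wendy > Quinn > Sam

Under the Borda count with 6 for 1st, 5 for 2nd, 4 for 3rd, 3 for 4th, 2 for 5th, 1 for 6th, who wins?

Sam: 2×2 + 2×2 + 1×2 + 1×3 + 7×6 + 3×4 + 4×2 + 5×1 = 80
Uma: 2×1 + 2×4 + 1×4 + 1×4 + 7×4 + 3×5 + 4×6 + 5×4 = 105
Quinn: 2×6 + 2×1 + 1×1 + 1×1 + 7×1 + 3×6 + 4×5 + 5×2 = 71
Wendy: 2×4 + 2×6 + 1×6 + 1×2 + 7×5 + 3×1 + 4×3 + 5×3 = 93
Carla: 2×3 + 2×3 + 1×5 + 1×6 + 7×2 + 3×3 + 4×1 + 5×6 = 80
Hiro: 2×5 + 2×5 + 1×3 + 1×5 + 7×3 + 3×2 + 4×4 + 5×5 = 96

Uma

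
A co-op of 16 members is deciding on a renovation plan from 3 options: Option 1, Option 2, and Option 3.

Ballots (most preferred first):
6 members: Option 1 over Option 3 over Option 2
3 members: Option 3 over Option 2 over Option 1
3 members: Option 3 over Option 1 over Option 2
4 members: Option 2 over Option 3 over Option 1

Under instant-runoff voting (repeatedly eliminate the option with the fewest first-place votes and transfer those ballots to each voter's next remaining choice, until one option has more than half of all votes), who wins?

Option 3

Round 1: Option 1 6, Option 2 4, Option 3 6. Option 2 eliminated.
Round 2: Option 1 6, Option 3 10. Option 3 has a majority (≥9).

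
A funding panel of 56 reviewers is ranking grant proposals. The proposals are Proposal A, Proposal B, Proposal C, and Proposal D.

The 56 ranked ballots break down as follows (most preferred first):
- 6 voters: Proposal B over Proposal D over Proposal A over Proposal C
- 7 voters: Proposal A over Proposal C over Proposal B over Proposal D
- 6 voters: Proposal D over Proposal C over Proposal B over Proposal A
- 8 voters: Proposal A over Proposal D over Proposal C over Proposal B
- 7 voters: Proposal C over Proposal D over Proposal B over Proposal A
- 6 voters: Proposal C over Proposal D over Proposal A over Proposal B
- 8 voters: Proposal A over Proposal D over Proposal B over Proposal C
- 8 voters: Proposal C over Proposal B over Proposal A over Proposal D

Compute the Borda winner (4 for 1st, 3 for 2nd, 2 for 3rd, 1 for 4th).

Proposal A: 6×2 + 7×4 + 6×1 + 8×4 + 7×1 + 6×2 + 8×4 + 8×2 = 145
Proposal B: 6×4 + 7×2 + 6×2 + 8×1 + 7×2 + 6×1 + 8×2 + 8×3 = 118
Proposal C: 6×1 + 7×3 + 6×3 + 8×2 + 7×4 + 6×4 + 8×1 + 8×4 = 153
Proposal D: 6×3 + 7×1 + 6×4 + 8×3 + 7×3 + 6×3 + 8×3 + 8×1 = 144

Proposal C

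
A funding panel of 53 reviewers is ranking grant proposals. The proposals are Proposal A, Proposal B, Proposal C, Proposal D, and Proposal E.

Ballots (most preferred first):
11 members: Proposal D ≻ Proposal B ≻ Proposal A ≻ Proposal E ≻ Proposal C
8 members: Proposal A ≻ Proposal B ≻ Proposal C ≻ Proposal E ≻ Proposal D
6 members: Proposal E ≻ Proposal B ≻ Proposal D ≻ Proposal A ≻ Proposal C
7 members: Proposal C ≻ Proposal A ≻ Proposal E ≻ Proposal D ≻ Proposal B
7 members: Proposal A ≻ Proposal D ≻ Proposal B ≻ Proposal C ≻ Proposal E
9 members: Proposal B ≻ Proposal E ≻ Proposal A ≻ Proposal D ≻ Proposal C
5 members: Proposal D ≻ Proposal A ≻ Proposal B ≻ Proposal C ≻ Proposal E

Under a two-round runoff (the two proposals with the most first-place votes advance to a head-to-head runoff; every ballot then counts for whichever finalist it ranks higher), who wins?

Proposal A

Round 1 first-place votes: Proposal A 15, Proposal B 9, Proposal C 7, Proposal D 16, Proposal E 6. Proposal D and Proposal A advance.
Runoff: Proposal D is ranked above Proposal A on 22 ballots, Proposal A above Proposal D on 31.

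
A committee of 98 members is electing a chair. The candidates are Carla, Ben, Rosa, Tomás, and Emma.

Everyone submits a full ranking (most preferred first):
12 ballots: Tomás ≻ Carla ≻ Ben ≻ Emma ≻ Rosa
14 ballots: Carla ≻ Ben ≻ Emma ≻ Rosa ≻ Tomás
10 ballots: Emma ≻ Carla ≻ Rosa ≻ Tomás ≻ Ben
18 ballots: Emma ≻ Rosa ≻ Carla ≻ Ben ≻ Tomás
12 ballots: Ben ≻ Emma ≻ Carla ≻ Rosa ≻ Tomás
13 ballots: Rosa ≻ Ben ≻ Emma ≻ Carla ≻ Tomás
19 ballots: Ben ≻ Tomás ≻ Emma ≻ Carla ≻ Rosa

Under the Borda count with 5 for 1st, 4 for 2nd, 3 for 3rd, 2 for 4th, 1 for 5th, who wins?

Carla: 12×4 + 14×5 + 10×4 + 18×3 + 12×3 + 13×2 + 19×2 = 312
Ben: 12×3 + 14×4 + 10×1 + 18×2 + 12×5 + 13×4 + 19×5 = 345
Rosa: 12×1 + 14×2 + 10×3 + 18×4 + 12×2 + 13×5 + 19×1 = 250
Tomás: 12×5 + 14×1 + 10×2 + 18×1 + 12×1 + 13×1 + 19×4 = 213
Emma: 12×2 + 14×3 + 10×5 + 18×5 + 12×4 + 13×3 + 19×3 = 350

Emma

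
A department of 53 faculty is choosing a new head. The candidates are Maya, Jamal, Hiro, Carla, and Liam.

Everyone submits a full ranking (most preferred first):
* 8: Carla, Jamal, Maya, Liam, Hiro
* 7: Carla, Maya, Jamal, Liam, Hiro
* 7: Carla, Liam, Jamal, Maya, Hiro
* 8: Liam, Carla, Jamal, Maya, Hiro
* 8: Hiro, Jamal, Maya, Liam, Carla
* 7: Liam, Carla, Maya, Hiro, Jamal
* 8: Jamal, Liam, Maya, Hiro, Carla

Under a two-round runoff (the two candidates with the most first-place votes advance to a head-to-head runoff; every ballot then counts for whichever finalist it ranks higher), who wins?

Round 1 first-place votes: Maya 0, Jamal 8, Hiro 8, Carla 22, Liam 15. Carla and Liam advance.
Runoff: Carla is ranked above Liam on 22 ballots, Liam above Carla on 31.

Liam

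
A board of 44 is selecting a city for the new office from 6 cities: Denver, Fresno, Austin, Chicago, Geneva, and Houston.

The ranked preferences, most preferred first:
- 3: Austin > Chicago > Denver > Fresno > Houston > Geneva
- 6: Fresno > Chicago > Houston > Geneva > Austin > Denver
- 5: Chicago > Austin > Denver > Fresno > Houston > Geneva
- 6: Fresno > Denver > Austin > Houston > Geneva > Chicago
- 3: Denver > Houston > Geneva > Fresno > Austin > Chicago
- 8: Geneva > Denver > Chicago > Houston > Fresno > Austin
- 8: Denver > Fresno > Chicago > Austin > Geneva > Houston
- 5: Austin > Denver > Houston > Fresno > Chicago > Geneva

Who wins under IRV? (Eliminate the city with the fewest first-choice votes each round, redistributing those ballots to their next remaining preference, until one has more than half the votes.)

Round 1: Denver 11, Fresno 12, Austin 8, Chicago 5, Geneva 8, Houston 0. Houston eliminated.
Round 2: Denver 11, Fresno 12, Austin 8, Chicago 5, Geneva 8. Chicago eliminated.
Round 3: Denver 11, Fresno 12, Austin 13, Geneva 8. Geneva eliminated.
Round 4: Denver 19, Fresno 12, Austin 13. Fresno eliminated.
Round 5: Denver 25, Austin 19. Denver has a majority (≥23).

Denver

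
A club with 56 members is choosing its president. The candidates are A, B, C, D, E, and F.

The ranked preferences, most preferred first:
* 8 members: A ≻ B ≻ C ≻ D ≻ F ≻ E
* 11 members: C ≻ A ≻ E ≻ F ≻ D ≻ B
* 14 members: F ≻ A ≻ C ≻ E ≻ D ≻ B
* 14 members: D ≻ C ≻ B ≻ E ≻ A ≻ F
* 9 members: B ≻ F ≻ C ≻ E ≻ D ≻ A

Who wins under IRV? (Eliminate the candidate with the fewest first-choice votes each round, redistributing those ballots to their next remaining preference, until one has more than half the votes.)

B

Round 1: A 8, B 9, C 11, D 14, E 0, F 14. E eliminated.
Round 2: A 8, B 9, C 11, D 14, F 14. A eliminated.
Round 3: B 17, C 11, D 14, F 14. C eliminated.
Round 4: B 17, D 14, F 25. D eliminated.
Round 5: B 31, F 25. B has a majority (≥29).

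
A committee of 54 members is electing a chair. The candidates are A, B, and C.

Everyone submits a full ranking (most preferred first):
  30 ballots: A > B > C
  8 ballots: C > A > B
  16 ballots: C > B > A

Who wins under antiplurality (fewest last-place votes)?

B

Last-place votes: A 16, B 8, C 30.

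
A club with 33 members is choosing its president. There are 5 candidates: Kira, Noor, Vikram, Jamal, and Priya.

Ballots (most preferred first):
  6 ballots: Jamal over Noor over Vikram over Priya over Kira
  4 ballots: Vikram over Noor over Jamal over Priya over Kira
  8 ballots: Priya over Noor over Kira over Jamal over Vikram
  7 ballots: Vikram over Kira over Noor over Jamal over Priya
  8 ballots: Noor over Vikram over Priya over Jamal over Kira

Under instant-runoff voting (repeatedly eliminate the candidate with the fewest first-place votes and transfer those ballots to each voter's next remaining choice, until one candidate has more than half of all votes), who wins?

Round 1: Kira 0, Noor 8, Vikram 11, Jamal 6, Priya 8. Kira eliminated.
Round 2: Noor 8, Vikram 11, Jamal 6, Priya 8. Jamal eliminated.
Round 3: Noor 14, Vikram 11, Priya 8. Priya eliminated.
Round 4: Noor 22, Vikram 11. Noor has a majority (≥17).

Noor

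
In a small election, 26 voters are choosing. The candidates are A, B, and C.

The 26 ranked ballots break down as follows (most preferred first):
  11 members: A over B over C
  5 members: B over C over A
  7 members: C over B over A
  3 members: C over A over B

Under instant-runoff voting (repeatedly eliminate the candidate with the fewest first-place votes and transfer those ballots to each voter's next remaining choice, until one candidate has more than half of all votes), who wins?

Round 1: A 11, B 5, C 10. B eliminated.
Round 2: A 11, C 15. C has a majority (≥14).

C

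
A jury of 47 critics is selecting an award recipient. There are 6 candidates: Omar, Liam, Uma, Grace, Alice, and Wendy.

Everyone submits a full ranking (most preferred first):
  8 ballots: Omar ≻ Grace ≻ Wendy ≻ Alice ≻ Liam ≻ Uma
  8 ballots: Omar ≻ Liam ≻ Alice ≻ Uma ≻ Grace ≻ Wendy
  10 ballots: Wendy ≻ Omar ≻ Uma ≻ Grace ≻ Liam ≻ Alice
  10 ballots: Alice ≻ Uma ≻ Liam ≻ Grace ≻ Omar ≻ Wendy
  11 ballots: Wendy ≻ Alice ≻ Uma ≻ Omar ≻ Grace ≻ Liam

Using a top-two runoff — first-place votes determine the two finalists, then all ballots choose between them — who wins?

Round 1 first-place votes: Omar 16, Liam 0, Uma 0, Grace 0, Alice 10, Wendy 21. Wendy and Omar advance.
Runoff: Wendy is ranked above Omar on 21 ballots, Omar above Wendy on 26.

Omar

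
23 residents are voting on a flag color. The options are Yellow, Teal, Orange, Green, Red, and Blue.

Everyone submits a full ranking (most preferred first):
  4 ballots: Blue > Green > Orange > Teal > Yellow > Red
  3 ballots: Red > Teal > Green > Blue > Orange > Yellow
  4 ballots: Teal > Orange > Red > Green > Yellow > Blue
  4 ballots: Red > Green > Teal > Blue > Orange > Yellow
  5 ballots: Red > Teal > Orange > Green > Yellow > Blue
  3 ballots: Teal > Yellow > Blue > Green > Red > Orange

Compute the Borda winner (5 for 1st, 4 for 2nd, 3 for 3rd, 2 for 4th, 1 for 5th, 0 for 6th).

Yellow: 4×1 + 3×0 + 4×1 + 4×0 + 5×1 + 3×4 = 25
Teal: 4×2 + 3×4 + 4×5 + 4×3 + 5×4 + 3×5 = 87
Orange: 4×3 + 3×1 + 4×4 + 4×1 + 5×3 + 3×0 = 50
Green: 4×4 + 3×3 + 4×2 + 4×4 + 5×2 + 3×2 = 65
Red: 4×0 + 3×5 + 4×3 + 4×5 + 5×5 + 3×1 = 75
Blue: 4×5 + 3×2 + 4×0 + 4×2 + 5×0 + 3×3 = 43

Teal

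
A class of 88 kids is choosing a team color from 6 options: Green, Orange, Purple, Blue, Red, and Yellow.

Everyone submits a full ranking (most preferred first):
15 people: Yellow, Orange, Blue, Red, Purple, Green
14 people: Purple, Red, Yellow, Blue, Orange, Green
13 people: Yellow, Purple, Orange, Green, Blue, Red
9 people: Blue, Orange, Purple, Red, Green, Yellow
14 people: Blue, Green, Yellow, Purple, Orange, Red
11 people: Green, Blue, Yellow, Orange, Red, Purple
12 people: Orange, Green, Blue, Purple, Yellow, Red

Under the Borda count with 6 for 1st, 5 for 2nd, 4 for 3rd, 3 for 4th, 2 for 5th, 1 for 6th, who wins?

Green: 15×1 + 14×1 + 13×3 + 9×2 + 14×5 + 11×6 + 12×5 = 282
Orange: 15×5 + 14×2 + 13×4 + 9×5 + 14×2 + 11×3 + 12×6 = 333
Purple: 15×2 + 14×6 + 13×5 + 9×4 + 14×3 + 11×1 + 12×3 = 304
Blue: 15×4 + 14×3 + 13×2 + 9×6 + 14×6 + 11×5 + 12×4 = 369
Red: 15×3 + 14×5 + 13×1 + 9×3 + 14×1 + 11×2 + 12×1 = 203
Yellow: 15×6 + 14×4 + 13×6 + 9×1 + 14×4 + 11×4 + 12×2 = 357

Blue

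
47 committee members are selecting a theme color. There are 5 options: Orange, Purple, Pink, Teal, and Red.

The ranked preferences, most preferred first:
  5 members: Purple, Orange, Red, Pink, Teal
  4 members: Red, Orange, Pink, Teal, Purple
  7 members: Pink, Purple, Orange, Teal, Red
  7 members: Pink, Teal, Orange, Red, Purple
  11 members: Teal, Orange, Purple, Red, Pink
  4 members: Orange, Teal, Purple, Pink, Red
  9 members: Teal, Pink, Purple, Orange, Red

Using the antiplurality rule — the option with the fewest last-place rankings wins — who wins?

Orange

Last-place votes: Orange 0, Purple 11, Pink 11, Teal 5, Red 20.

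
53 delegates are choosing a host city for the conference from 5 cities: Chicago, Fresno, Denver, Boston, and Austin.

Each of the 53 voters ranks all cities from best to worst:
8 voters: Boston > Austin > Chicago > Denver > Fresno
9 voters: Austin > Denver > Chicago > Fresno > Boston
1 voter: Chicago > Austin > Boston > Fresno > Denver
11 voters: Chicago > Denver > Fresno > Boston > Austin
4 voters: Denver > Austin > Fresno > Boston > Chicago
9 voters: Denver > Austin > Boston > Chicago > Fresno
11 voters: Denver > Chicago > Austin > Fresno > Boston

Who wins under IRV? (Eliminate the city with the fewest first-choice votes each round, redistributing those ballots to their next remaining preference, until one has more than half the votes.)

Round 1: Chicago 12, Fresno 0, Denver 24, Boston 8, Austin 9. Fresno eliminated.
Round 2: Chicago 12, Denver 24, Boston 8, Austin 9. Boston eliminated.
Round 3: Chicago 12, Denver 24, Austin 17. Chicago eliminated.
Round 4: Denver 35, Austin 18. Denver has a majority (≥27).

Denver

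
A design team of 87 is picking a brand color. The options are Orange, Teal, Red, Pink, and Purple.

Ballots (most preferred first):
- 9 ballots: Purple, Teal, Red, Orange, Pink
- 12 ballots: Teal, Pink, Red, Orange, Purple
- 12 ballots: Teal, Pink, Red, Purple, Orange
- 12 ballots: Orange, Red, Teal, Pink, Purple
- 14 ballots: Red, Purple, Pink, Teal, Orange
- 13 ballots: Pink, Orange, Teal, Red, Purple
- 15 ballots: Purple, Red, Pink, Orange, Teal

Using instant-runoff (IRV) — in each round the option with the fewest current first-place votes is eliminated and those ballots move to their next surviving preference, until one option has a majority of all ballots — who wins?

Teal

Round 1: Orange 12, Teal 24, Red 14, Pink 13, Purple 24. Orange eliminated.
Round 2: Teal 24, Red 26, Pink 13, Purple 24. Pink eliminated.
Round 3: Teal 37, Red 26, Purple 24. Purple eliminated.
Round 4: Teal 46, Red 41. Teal has a majority (≥44).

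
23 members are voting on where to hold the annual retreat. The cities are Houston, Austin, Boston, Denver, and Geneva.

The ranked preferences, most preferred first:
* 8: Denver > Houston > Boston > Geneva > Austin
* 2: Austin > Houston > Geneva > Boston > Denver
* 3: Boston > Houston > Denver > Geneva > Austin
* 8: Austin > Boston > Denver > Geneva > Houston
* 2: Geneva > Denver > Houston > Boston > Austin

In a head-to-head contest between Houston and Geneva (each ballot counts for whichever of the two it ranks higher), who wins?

Houston

Houston is ranked above Geneva on 13 ballots; Geneva above Houston on 10.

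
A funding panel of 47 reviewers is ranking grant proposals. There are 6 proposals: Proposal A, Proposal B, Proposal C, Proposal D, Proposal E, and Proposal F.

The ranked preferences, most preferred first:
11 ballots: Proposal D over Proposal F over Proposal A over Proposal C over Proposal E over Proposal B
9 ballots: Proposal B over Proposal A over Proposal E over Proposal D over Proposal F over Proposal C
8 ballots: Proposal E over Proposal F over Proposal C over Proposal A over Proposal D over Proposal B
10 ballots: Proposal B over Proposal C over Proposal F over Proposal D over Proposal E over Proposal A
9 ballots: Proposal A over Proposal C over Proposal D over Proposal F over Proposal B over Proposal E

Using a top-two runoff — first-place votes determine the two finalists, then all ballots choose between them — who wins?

Proposal D

Round 1 first-place votes: Proposal A 9, Proposal B 19, Proposal C 0, Proposal D 11, Proposal E 8, Proposal F 0. Proposal B and Proposal D advance.
Runoff: Proposal B is ranked above Proposal D on 19 ballots, Proposal D above Proposal B on 28.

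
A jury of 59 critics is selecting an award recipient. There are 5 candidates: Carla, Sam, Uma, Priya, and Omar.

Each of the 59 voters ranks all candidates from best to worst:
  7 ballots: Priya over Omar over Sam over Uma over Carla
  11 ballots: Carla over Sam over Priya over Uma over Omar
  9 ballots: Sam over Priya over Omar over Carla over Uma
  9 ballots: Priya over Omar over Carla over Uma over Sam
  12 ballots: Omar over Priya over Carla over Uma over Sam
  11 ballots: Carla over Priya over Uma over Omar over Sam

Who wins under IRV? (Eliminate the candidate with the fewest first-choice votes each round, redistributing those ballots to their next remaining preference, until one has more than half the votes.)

Round 1: Carla 22, Sam 9, Uma 0, Priya 16, Omar 12. Uma eliminated.
Round 2: Carla 22, Sam 9, Priya 16, Omar 12. Sam eliminated.
Round 3: Carla 22, Priya 25, Omar 12. Omar eliminated.
Round 4: Carla 22, Priya 37. Priya has a majority (≥30).

Priya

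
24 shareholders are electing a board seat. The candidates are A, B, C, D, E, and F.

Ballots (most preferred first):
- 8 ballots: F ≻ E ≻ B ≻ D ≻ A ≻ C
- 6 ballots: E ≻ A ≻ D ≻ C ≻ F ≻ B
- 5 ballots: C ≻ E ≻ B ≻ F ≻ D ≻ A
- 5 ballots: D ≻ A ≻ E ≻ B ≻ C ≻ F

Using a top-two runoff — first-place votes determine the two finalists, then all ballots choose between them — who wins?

Round 1 first-place votes: A 0, B 0, C 5, D 5, E 6, F 8. F and E advance.
Runoff: F is ranked above E on 8 ballots, E above F on 16.

E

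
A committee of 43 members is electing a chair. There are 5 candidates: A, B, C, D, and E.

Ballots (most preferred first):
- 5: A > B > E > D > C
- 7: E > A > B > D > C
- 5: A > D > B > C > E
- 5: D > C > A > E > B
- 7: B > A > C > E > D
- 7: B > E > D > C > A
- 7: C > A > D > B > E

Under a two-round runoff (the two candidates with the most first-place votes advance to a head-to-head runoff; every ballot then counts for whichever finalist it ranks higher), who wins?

A

Round 1 first-place votes: A 10, B 14, C 7, D 5, E 7. B and A advance.
Runoff: B is ranked above A on 14 ballots, A above B on 29.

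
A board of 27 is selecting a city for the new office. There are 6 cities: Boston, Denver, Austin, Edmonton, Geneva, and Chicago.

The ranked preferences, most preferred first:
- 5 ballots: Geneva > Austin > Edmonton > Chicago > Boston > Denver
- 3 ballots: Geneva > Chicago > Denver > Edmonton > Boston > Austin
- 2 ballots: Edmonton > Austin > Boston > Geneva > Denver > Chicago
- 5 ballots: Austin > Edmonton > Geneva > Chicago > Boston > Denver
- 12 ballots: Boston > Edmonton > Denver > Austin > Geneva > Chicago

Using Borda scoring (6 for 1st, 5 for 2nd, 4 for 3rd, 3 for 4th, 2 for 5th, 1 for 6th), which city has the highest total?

Edmonton

Boston: 5×2 + 3×2 + 2×4 + 5×2 + 12×6 = 106
Denver: 5×1 + 3×4 + 2×2 + 5×1 + 12×4 = 74
Austin: 5×5 + 3×1 + 2×5 + 5×6 + 12×3 = 104
Edmonton: 5×4 + 3×3 + 2×6 + 5×5 + 12×5 = 126
Geneva: 5×6 + 3×6 + 2×3 + 5×4 + 12×2 = 98
Chicago: 5×3 + 3×5 + 2×1 + 5×3 + 12×1 = 59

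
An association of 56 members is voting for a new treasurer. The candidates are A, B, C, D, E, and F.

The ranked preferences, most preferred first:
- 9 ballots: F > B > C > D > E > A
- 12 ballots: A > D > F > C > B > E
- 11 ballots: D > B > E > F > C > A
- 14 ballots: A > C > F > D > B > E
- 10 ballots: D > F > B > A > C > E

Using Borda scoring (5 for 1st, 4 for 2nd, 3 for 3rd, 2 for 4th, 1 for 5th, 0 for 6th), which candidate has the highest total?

A: 9×0 + 12×5 + 11×0 + 14×5 + 10×2 = 150
B: 9×4 + 12×1 + 11×4 + 14×1 + 10×3 = 136
C: 9×3 + 12×2 + 11×1 + 14×4 + 10×1 = 128
D: 9×2 + 12×4 + 11×5 + 14×2 + 10×5 = 199
E: 9×1 + 12×0 + 11×3 + 14×0 + 10×0 = 42
F: 9×5 + 12×3 + 11×2 + 14×3 + 10×4 = 185

D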